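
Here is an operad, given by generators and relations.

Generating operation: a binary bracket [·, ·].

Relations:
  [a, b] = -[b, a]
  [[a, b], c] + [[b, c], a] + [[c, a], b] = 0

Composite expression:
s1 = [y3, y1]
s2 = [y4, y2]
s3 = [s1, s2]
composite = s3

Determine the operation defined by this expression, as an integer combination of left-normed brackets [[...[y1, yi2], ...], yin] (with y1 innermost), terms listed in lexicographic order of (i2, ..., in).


Expand each bracket as ab - ba; the y1-initial words give the coefficients.
Composite bracket: [[y3, y1], [y4, y2]]
Expanding via [a, b] = ab - ba: 8 signed words (2^3 = 8).
Only words starting with y1 matter:
  y1y3y2y4 (sign +1) contributes +[[[y1, y3], y2], y4]
  y1y3y4y2 (sign -1) contributes -[[[y1, y3], y4], y2]

[[[y1, y3], y2], y4] - [[[y1, y3], y4], y2]


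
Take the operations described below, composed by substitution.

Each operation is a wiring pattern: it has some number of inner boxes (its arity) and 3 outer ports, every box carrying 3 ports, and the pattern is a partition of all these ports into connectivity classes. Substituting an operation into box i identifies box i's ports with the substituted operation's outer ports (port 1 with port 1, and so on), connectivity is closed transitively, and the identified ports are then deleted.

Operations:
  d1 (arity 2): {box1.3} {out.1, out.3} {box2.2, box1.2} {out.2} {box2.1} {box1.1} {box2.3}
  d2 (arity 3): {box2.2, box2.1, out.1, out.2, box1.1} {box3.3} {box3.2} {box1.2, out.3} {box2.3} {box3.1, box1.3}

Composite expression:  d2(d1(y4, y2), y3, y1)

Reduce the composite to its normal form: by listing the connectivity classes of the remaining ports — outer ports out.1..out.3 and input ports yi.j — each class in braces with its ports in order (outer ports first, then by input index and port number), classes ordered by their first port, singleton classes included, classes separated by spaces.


Treat the ports identified at d2 as solder joints: merge, then drop.
d1 over (y4, y2) gives {out.1, out.3} {out.2} {y2.1} {y2.2, y4.2} {y2.3} {y4.1} {y4.3}, out.j being that stage's outer ports
d2 over (y4, y2, y3, y1) gives {out.1, out.2, y1.1, y3.1, y3.2} {out.3} {y1.2} {y1.3} {y2.1} {y2.2, y4.2} {y2.3} {y3.3} {y4.1} {y4.3}, out.j being that stage's outer ports

{out.1, out.2, y1.1, y3.1, y3.2} {out.3} {y1.2} {y1.3} {y2.1} {y2.2, y4.2} {y2.3} {y3.3} {y4.1} {y4.3}


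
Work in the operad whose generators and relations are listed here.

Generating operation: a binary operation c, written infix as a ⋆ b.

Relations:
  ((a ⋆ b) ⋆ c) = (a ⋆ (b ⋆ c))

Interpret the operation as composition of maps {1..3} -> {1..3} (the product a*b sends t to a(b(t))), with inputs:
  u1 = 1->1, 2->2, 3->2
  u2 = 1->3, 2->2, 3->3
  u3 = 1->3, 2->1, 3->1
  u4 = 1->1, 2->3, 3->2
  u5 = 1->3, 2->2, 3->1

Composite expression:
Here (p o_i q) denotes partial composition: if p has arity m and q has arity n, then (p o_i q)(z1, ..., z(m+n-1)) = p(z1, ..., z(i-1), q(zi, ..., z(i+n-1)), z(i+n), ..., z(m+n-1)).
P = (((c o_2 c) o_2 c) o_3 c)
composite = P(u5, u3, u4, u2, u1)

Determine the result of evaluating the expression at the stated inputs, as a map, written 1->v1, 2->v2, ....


(u4 ⋆ u2) = 1->2, 2->3, 3->2
(u3 ⋆ (u4 ⋆ u2)) = 1->1, 2->1, 3->1
((u3 ⋆ (u4 ⋆ u2)) ⋆ u1) = 1->1, 2->1, 3->1
(u5 ⋆ ((u3 ⋆ (u4 ⋆ u2)) ⋆ u1)) = 1->3, 2->3, 3->3

1->3, 2->3, 3->3


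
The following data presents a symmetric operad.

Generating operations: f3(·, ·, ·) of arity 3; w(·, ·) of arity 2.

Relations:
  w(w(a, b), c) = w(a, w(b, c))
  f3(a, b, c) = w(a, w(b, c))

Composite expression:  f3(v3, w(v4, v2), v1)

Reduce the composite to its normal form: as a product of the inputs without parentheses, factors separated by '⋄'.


v3 ⋄ v4 ⋄ v2 ⋄ v1

Under associativity of f3, the answer is the v's in reading order.
w(v4, v2) reduces to v4 ⋄ v2
f3(v3, w(v4, v2), v1) reduces to v3 ⋄ v4 ⋄ v2 ⋄ v1


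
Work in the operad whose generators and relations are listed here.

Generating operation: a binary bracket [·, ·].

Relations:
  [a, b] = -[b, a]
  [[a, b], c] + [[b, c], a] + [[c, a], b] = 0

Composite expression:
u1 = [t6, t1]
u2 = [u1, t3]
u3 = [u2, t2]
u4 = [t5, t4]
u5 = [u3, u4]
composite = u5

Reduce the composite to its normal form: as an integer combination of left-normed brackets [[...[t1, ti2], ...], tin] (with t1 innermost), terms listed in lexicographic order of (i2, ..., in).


[[[[[t1, t6], t3], t2], t4], t5] - [[[[[t1, t6], t3], t2], t5], t4]

A multilinear Lie element is pinned by t1-initial words (t1 innermost).
Composite bracket: [[[[t6, t1], t3], t2], [t5, t4]]
Under [a, b] = ab - ba we get 32 signed associative words (2^5 = 32).
The t1-initial words carry the normal form:
  sign of t1t6t3t2t4t5 is +1, so it contributes +[[[[[t1, t6], t3], t2], t4], t5]
  sign of t1t6t3t2t5t4 is -1, so it contributes -[[[[[t1, t6], t3], t2], t5], t4]


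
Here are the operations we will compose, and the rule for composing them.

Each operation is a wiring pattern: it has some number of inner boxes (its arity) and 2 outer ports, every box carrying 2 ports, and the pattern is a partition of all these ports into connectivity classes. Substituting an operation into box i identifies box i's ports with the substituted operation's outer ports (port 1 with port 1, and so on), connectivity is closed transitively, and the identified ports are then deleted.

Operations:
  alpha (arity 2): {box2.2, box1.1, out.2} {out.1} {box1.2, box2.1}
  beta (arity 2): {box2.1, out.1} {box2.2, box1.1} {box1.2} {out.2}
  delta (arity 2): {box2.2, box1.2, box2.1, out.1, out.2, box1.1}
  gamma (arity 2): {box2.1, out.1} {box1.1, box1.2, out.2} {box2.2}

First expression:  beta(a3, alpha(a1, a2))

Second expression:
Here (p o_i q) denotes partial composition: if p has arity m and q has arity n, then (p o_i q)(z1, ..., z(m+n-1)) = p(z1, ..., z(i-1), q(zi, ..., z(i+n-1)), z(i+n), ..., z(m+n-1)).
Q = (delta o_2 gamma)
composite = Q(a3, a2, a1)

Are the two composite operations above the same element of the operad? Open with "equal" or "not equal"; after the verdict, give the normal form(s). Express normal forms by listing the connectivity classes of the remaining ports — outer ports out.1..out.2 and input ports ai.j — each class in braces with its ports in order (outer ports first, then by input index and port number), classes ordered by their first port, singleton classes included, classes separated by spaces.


The first composite normalizes to {out.1} {out.2} {a1.1, a2.2, a3.1} {a1.2, a2.1} {a3.2}
The second composite normalizes to {out.1, out.2, a1.1, a2.1, a2.2, a3.1, a3.2} {a1.2}
They disagree, so not equal.

not equal: they reduce to {out.1} {out.2} {a1.1, a2.2, a3.1} {a1.2, a2.1} {a3.2} and {out.1, out.2, a1.1, a2.1, a2.2, a3.1, a3.2} {a1.2}


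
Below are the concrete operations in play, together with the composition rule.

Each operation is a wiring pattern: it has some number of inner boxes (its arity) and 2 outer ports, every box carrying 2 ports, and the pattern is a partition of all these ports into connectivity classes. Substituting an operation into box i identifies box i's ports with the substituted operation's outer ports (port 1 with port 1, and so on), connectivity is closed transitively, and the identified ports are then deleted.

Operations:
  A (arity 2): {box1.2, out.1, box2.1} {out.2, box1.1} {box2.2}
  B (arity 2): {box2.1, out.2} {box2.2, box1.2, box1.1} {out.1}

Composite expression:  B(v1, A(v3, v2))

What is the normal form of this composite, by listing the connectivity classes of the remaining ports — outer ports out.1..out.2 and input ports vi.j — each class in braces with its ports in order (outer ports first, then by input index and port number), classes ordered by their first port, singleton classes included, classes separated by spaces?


Substituting into B glues patterns; closure does the rest.
after A, the pattern on (v3, v2) reads {out.1, v2.1, v3.2} {out.2, v3.1} {v2.2} (out.j = its outer ports)
after B, the pattern on (v1, v3, v2) reads {out.1} {out.2, v2.1, v3.2} {v1.1, v1.2, v3.1} {v2.2} (out.j = its outer ports)

{out.1} {out.2, v2.1, v3.2} {v1.1, v1.2, v3.1} {v2.2}


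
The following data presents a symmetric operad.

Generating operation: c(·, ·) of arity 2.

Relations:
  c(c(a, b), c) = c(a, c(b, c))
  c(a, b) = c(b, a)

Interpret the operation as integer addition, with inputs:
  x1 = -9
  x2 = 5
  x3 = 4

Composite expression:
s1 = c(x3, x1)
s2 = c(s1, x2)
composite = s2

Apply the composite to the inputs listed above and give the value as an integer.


0

c(x3, x1) = -5
c(c(x3, x1), x2) = 0


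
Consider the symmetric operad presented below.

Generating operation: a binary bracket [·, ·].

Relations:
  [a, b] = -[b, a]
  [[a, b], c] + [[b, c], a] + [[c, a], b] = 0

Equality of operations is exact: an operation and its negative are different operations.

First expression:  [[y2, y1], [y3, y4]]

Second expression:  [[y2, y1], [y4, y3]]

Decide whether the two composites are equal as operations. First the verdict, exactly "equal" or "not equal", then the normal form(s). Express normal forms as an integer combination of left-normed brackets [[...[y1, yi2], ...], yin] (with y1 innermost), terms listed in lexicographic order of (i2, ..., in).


not equal: they reduce to -[[[y1, y2], y3], y4] + [[[y1, y2], y4], y3] and [[[y1, y2], y3], y4] - [[[y1, y2], y4], y3]

In normal form, the first expression is -[[[y1, y2], y3], y4] + [[[y1, y2], y4], y3]
In normal form, the second expression is [[[y1, y2], y3], y4] - [[[y1, y2], y4], y3]
No match — not equal.


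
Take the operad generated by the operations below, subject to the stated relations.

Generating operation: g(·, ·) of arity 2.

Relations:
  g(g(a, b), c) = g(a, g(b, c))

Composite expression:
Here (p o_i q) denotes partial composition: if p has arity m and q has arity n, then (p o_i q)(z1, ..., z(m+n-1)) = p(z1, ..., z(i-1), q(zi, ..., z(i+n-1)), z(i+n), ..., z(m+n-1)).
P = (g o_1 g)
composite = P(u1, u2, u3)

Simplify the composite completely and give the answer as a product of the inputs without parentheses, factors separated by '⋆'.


u1 ⋆ u2 ⋆ u3

The g-tree's shape is irrelevant; the u-reading-order decides.
g(u1, u2) reduces to u1 ⋆ u2
g(g(u1, u2), u3) reduces to u1 ⋆ u2 ⋆ u3


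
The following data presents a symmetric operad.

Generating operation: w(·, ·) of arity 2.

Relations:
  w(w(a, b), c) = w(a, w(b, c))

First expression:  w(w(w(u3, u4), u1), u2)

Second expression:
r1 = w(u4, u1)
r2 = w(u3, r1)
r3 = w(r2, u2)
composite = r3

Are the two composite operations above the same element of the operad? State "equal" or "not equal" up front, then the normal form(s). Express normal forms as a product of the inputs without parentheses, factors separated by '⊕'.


equal; both compose to u3 ⊕ u4 ⊕ u1 ⊕ u2

In normal form, the first expression is u3 ⊕ u4 ⊕ u1 ⊕ u2
In normal form, the second expression is u3 ⊕ u4 ⊕ u1 ⊕ u2
Identical normal forms: equal.


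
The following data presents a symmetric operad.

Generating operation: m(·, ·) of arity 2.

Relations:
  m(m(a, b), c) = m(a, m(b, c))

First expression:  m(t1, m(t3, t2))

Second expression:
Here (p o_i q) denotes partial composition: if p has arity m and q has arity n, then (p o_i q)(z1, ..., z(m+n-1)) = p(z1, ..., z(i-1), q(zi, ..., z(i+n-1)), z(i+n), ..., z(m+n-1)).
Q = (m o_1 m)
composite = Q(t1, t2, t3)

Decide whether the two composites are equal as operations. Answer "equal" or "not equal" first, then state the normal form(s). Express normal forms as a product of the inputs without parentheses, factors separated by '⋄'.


not equal — first t1 ⋄ t3 ⋄ t2, second t1 ⋄ t2 ⋄ t3

The first composite normalizes to t1 ⋄ t3 ⋄ t2
The second composite normalizes to t1 ⋄ t2 ⋄ t3
They disagree, so not equal.


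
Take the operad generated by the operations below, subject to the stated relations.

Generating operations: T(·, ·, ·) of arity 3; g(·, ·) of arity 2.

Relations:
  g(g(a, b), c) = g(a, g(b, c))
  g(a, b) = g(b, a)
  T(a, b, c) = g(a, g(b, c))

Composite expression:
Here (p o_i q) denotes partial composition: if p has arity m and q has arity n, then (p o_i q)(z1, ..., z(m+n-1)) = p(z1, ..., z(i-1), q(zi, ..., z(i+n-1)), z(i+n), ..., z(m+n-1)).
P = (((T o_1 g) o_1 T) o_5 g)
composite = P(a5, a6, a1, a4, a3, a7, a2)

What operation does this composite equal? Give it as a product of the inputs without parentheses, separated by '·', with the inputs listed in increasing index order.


a1 · a2 · a3 · a4 · a5 · a6 · a7

With T associative and commutative, the a-input set is all that matters.
T(a5, a6, a1) unparenthesizes to a5 · a6 · a1
g(T(a5, a6, a1), a4) unparenthesizes to a5 · a6 · a1 · a4
g(a3, a7) unparenthesizes to a3 · a7
T(g(T(a5, a6, a1), a4), g(a3, a7), a2) unparenthesizes to a5 · a6 · a1 · a4 · a3 · a7 · a2
commutativity sorts the factors: a1 · a2 · a3 · a4 · a5 · a6 · a7


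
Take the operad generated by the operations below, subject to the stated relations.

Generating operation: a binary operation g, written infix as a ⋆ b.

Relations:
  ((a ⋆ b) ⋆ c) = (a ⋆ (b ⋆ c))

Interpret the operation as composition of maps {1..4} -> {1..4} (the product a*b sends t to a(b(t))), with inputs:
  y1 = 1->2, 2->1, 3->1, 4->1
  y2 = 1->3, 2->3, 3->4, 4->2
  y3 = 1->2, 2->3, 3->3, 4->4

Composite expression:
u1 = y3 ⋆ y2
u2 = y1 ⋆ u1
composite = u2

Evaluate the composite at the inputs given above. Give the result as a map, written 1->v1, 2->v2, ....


(y3 ⋆ y2) = 1->3, 2->3, 3->4, 4->3
(y1 ⋆ (y3 ⋆ y2)) = 1->1, 2->1, 3->1, 4->1

1->1, 2->1, 3->1, 4->1


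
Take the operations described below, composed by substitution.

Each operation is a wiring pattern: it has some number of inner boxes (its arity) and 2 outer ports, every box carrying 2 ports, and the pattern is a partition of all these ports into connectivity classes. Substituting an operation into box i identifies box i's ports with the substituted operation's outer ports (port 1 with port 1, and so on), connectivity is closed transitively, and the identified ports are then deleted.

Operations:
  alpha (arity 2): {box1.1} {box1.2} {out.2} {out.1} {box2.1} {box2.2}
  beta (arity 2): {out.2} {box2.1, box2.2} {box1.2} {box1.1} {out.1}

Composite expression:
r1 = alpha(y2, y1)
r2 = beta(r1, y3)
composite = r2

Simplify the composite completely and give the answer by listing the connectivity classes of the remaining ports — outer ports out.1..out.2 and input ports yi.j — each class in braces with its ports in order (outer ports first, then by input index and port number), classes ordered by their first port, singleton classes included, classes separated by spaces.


Reachability decides: close wires over beta-identified ports.
composing alpha on (y2, y1), with out.j its own outer ports: {out.1} {out.2} {y1.1} {y1.2} {y2.1} {y2.2}
composing beta on (y2, y1, y3), with out.j its own outer ports: {out.1} {out.2} {y1.1} {y1.2} {y2.1} {y2.2} {y3.1, y3.2}

{out.1} {out.2} {y1.1} {y1.2} {y2.1} {y2.2} {y3.1, y3.2}


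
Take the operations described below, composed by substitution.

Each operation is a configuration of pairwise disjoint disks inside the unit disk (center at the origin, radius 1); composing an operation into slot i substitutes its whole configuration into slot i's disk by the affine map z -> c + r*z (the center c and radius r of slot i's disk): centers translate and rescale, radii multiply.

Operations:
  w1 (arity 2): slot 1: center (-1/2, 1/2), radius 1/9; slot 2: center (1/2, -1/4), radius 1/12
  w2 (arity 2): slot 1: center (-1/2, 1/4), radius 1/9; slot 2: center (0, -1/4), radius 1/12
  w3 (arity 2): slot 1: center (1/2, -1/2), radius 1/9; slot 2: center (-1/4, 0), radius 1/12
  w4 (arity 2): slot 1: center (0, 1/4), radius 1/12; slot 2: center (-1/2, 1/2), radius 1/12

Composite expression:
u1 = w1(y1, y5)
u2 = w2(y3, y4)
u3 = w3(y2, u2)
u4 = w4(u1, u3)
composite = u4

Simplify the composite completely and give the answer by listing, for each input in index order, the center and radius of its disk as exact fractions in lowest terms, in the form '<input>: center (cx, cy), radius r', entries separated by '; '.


Below w4, radii multiply path by path; the y-disk centers shift.
y1 passes through 2 substitutions, ending at center (-1/24, 7/24), radius 1/108
y5 passes through 2 substitutions, ending at center (1/24, 11/48), radius 1/144
y2 passes through 2 substitutions, ending at center (-11/24, 11/24), radius 1/108
y3 passes through 3 substitutions, ending at center (-151/288, 289/576), radius 1/1296
y4 passes through 3 substitutions, ending at center (-25/48, 287/576), radius 1/1728

y1: center (-1/24, 7/24), radius 1/108; y2: center (-11/24, 11/24), radius 1/108; y3: center (-151/288, 289/576), radius 1/1296; y4: center (-25/48, 287/576), radius 1/1728; y5: center (1/24, 11/48), radius 1/144


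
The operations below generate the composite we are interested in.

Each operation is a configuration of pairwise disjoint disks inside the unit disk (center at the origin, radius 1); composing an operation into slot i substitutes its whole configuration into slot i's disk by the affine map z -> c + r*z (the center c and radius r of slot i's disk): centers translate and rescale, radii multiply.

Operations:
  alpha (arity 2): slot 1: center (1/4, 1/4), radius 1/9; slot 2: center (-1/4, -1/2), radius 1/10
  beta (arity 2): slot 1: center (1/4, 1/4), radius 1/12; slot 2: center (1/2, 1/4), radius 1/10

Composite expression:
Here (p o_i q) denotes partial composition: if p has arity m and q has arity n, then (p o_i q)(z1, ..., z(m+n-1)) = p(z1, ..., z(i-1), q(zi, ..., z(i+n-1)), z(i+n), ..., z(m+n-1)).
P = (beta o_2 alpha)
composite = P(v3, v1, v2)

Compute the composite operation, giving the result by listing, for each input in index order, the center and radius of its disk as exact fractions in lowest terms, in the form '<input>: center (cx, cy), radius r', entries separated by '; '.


v1: center (21/40, 11/40), radius 1/90; v2: center (19/40, 1/5), radius 1/100; v3: center (1/4, 1/4), radius 1/12


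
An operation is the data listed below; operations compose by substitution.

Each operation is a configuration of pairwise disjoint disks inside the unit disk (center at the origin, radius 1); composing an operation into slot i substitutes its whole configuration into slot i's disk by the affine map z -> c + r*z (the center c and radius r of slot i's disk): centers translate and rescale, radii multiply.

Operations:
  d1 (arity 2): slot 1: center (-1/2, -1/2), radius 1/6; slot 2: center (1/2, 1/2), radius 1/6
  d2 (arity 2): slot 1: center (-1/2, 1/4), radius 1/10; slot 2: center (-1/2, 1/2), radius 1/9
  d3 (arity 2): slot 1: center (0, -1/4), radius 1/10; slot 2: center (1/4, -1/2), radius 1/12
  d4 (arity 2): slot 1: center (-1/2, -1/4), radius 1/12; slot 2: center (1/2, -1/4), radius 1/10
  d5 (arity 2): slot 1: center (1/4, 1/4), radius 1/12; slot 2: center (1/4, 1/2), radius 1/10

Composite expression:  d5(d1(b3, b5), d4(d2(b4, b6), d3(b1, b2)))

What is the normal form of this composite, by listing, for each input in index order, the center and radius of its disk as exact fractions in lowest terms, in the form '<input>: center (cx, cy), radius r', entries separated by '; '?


Each b-disk chains the slot maps above it in d5; radii multiply.
input b3: applying the 2 nested substitutions gives center (5/24, 5/24), radius 1/72
input b5: applying the 2 nested substitutions gives center (7/24, 7/24), radius 1/72
input b4: applying the 3 nested substitutions gives center (47/240, 229/480), radius 1/1200
input b6: applying the 3 nested substitutions gives center (47/240, 23/48), radius 1/1080
input b1: applying the 3 nested substitutions gives center (3/10, 189/400), radius 1/1000
input b2: applying the 3 nested substitutions gives center (121/400, 47/100), radius 1/1200

b1: center (3/10, 189/400), radius 1/1000; b2: center (121/400, 47/100), radius 1/1200; b3: center (5/24, 5/24), radius 1/72; b4: center (47/240, 229/480), radius 1/1200; b5: center (7/24, 7/24), radius 1/72; b6: center (47/240, 23/48), radius 1/1080


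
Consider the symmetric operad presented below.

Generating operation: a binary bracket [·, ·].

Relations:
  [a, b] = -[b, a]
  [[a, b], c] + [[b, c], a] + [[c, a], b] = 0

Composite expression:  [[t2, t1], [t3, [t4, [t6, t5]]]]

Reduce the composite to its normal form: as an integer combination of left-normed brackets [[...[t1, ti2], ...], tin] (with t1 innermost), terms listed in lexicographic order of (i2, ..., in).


[[[[[t1, t2], t3], t4], t5], t6] - [[[[[t1, t2], t3], t4], t6], t5] - [[[[[t1, t2], t3], t5], t6], t4] + [[[[[t1, t2], t3], t6], t5], t4] - [[[[[t1, t2], t4], t5], t6], t3] + [[[[[t1, t2], t4], t6], t5], t3] + [[[[[t1, t2], t5], t6], t4], t3] - [[[[[t1, t2], t6], t5], t4], t3]

A multilinear Lie element is pinned by t1-initial words (t1 innermost).
Composite bracket: [[t2, t1], [t3, [t4, [t6, t5]]]]
Applying ab - ba throughout gives 32 signed words (2^5 = 32).
Only words starting with t1 matter:
  sign of t1t2t3t4t5t6 is +1, so it contributes +[[[[[t1, t2], t3], t4], t5], t6]
  sign of t1t2t3t4t6t5 is -1, so it contributes -[[[[[t1, t2], t3], t4], t6], t5]
  sign of t1t2t3t5t6t4 is -1, so it contributes -[[[[[t1, t2], t3], t5], t6], t4]
  sign of t1t2t3t6t5t4 is +1, so it contributes +[[[[[t1, t2], t3], t6], t5], t4]
  sign of t1t2t4t5t6t3 is -1, so it contributes -[[[[[t1, t2], t4], t5], t6], t3]
  sign of t1t2t4t6t5t3 is +1, so it contributes +[[[[[t1, t2], t4], t6], t5], t3]
  sign of t1t2t5t6t4t3 is +1, so it contributes +[[[[[t1, t2], t5], t6], t4], t3]
  sign of t1t2t6t5t4t3 is -1, so it contributes -[[[[[t1, t2], t6], t5], t4], t3]


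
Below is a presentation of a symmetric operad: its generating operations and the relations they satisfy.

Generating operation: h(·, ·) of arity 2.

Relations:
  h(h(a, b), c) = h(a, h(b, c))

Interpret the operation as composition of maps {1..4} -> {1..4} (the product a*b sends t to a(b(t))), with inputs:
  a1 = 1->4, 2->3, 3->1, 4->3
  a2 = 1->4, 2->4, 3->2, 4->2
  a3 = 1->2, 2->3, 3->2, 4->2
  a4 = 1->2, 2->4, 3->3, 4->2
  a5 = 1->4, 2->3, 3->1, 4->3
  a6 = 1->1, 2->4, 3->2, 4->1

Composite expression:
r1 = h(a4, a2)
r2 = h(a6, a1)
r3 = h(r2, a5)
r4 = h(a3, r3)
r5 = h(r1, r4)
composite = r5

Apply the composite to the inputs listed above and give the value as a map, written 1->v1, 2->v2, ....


1->4, 2->2, 3->2, 4->2

h(a4, a2) = 1->2, 2->2, 3->4, 4->4
h(a6, a1) = 1->1, 2->2, 3->1, 4->2
h(h(a6, a1), a5) = 1->2, 2->1, 3->1, 4->1
h(a3, h(h(a6, a1), a5)) = 1->3, 2->2, 3->2, 4->2
h(h(a4, a2), h(a3, h(h(a6, a1), a5))) = 1->4, 2->2, 3->2, 4->2


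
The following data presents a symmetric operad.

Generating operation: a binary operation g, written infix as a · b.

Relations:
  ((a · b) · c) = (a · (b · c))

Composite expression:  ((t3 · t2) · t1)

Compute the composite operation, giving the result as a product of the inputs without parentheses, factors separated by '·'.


t3 · t2 · t1

Under associativity of g, the answer is the t's in reading order.
(t3 · t2) linearizes to t3 · t2
((t3 · t2) · t1) linearizes to t3 · t2 · t1


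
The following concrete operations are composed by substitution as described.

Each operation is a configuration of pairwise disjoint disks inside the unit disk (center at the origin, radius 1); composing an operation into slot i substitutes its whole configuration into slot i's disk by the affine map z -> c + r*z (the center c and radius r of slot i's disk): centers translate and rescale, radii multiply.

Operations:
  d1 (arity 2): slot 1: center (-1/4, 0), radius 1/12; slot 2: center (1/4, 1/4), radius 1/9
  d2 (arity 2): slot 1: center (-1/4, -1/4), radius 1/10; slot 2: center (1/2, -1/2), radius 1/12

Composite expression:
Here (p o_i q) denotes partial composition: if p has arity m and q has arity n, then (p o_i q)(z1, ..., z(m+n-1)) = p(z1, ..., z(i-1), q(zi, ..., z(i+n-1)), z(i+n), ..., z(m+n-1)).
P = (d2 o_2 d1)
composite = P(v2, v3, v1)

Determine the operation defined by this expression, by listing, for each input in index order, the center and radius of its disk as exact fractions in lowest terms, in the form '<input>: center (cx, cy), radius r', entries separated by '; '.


v1: center (25/48, -23/48), radius 1/108; v2: center (-1/4, -1/4), radius 1/10; v3: center (23/48, -1/2), radius 1/144

Affine substitution under d2: radii multiply and v-centers shift.
for v2, the 1-step affine chain lands on center (-1/4, -1/4), radius 1/10
for v3, the 2-step affine chain lands on center (23/48, -1/2), radius 1/144
for v1, the 2-step affine chain lands on center (25/48, -23/48), radius 1/108


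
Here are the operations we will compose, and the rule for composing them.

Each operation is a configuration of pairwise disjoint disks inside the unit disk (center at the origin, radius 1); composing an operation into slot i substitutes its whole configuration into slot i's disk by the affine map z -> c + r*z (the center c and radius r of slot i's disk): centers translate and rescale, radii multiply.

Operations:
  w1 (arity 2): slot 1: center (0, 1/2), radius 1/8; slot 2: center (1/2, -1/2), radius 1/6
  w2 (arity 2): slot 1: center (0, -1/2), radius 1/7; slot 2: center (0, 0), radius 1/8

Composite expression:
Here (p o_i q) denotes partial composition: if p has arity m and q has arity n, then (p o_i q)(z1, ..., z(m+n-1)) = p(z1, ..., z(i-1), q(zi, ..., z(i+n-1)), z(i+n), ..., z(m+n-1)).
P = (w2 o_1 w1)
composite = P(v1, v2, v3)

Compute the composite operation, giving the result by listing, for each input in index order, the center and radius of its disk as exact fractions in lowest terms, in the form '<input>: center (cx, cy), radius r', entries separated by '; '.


v1: center (0, -3/7), radius 1/56; v2: center (1/14, -4/7), radius 1/42; v3: center (0, 0), radius 1/8

Each v-disk chains the slot maps above it in w2; radii multiply.
for v1, the 2-step affine chain lands on center (0, -3/7), radius 1/56
for v2, the 2-step affine chain lands on center (1/14, -4/7), radius 1/42
for v3, the 1-step affine chain lands on center (0, 0), radius 1/8


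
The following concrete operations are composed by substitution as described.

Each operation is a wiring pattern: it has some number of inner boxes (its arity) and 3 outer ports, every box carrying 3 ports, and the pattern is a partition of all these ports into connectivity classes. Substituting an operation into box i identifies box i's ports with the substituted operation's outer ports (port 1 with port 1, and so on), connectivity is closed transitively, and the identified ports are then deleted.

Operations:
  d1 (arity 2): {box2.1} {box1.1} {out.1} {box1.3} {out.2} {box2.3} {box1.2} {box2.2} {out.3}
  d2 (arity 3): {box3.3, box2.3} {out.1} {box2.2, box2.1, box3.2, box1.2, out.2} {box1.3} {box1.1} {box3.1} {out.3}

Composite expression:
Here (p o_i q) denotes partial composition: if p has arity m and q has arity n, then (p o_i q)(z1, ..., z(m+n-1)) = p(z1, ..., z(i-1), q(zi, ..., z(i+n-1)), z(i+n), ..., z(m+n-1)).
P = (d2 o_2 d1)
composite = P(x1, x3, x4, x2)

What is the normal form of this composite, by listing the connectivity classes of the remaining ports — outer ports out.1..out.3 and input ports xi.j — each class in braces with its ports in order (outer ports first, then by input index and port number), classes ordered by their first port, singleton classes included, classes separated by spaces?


Reachability decides: close wires over d2-identified ports.
composing d1 on (x3, x4), with out.j its own outer ports: {out.1} {out.2} {out.3} {x3.1} {x3.2} {x3.3} {x4.1} {x4.2} {x4.3}
composing d2 on (x1, x3, x4, x2), with out.j its own outer ports: {out.1} {out.2, x1.2, x2.2} {out.3} {x1.1} {x1.3} {x2.1} {x2.3} {x3.1} {x3.2} {x3.3} {x4.1} {x4.2} {x4.3}

{out.1} {out.2, x1.2, x2.2} {out.3} {x1.1} {x1.3} {x2.1} {x2.3} {x3.1} {x3.2} {x3.3} {x4.1} {x4.2} {x4.3}


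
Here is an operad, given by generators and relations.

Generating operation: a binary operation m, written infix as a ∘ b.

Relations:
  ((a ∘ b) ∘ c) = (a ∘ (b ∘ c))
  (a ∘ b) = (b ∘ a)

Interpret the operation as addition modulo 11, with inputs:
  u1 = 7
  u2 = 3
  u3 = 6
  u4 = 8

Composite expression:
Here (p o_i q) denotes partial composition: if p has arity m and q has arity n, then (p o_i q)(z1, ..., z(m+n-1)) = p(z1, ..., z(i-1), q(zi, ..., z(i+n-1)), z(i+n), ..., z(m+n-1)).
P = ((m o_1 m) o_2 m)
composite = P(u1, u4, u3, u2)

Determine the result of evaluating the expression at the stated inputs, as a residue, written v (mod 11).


2 (mod 11)

(u4 ∘ u3) = 3
(u1 ∘ (u4 ∘ u3)) = 10
((u1 ∘ (u4 ∘ u3)) ∘ u2) = 2


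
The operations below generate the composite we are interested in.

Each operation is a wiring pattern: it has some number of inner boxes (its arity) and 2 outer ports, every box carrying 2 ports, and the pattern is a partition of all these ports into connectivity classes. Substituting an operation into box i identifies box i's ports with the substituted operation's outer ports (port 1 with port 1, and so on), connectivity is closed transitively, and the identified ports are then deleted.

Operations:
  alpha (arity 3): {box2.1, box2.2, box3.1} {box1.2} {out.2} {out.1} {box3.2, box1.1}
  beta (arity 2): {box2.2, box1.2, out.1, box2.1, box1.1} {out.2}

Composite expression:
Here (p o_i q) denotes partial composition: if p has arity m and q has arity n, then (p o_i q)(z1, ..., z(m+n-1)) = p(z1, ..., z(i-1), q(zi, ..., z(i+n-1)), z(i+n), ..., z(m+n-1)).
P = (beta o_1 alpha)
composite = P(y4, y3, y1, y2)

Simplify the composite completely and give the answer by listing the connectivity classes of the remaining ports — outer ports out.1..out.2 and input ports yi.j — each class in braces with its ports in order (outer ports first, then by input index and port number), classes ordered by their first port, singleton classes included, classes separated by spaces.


{out.1, y2.1, y2.2} {out.2} {y1.1, y3.1, y3.2} {y1.2, y4.1} {y4.2}

Treat the ports identified at beta as solder joints: merge, then drop.
after alpha, the pattern on (y4, y3, y1) reads {out.1} {out.2} {y1.1, y3.1, y3.2} {y1.2, y4.1} {y4.2} (out.j = its outer ports)
after beta, the pattern on (y4, y3, y1, y2) reads {out.1, y2.1, y2.2} {out.2} {y1.1, y3.1, y3.2} {y1.2, y4.1} {y4.2} (out.j = its outer ports)


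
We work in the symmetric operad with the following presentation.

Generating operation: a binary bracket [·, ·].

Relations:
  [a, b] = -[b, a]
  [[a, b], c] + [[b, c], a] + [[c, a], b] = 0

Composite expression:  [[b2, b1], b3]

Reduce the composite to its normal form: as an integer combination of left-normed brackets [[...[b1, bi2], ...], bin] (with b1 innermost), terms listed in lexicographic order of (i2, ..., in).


-[[b1, b2], b3]

In the tensor algebra, words opening b1 carry the b1-anchored form.
Composite bracket: [[b2, b1], b3]
Under [a, b] = ab - ba we get 4 signed associative words (2^2 = 4).
Keep just the words that open with b1:
  from b1b2b3, sign -1: term -[[b1, b2], b3]


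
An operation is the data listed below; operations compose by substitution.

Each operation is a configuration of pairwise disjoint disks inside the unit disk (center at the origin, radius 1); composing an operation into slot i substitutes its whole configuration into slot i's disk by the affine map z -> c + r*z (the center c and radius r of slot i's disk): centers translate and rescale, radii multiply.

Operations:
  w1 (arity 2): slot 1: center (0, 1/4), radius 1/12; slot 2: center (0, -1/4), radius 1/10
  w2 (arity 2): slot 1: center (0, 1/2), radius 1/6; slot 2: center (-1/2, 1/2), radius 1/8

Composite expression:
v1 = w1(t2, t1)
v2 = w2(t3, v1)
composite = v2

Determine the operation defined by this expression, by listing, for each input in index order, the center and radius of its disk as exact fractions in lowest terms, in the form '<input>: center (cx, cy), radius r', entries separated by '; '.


t1: center (-1/2, 15/32), radius 1/80; t2: center (-1/2, 17/32), radius 1/96; t3: center (0, 1/2), radius 1/6

Nesting under w2 composes maps z -> c + r*z down each t-path.
t3: after 1 affine step, its disk has center (0, 1/2), radius 1/6
t2: after 2 affine steps, its disk has center (-1/2, 17/32), radius 1/96
t1: after 2 affine steps, its disk has center (-1/2, 15/32), radius 1/80


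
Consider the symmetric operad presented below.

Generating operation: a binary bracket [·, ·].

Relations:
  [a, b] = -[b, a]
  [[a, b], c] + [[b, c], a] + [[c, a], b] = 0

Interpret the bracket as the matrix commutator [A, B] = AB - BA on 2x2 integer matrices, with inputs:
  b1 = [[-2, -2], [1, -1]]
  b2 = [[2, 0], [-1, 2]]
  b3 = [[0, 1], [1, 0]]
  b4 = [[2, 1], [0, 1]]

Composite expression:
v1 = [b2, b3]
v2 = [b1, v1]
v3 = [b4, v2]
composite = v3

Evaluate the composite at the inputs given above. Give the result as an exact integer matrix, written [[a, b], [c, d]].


[[2, 4], [-2, -2]]

[b2, b3] = [[1, 0], [0, -1]]
[b1, [b2, b3]] = [[0, 4], [2, 0]]
[b4, [b1, [b2, b3]]] = [[2, 4], [-2, -2]]


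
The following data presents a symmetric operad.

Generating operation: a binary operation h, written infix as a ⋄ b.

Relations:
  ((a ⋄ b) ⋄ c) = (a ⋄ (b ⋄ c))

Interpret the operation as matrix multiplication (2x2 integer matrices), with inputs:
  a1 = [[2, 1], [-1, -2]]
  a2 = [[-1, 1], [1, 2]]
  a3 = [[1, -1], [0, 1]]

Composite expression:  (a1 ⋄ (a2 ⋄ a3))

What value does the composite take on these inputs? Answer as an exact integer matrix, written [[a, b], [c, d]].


(a2 ⋄ a3) = [[-1, 2], [1, 1]]
(a1 ⋄ (a2 ⋄ a3)) = [[-1, 5], [-1, -4]]

[[-1, 5], [-1, -4]]


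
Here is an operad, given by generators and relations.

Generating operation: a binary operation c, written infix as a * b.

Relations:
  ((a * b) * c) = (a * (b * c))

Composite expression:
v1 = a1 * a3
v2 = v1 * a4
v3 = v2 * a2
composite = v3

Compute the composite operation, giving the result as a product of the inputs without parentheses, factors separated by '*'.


a1 * a3 * a4 * a2


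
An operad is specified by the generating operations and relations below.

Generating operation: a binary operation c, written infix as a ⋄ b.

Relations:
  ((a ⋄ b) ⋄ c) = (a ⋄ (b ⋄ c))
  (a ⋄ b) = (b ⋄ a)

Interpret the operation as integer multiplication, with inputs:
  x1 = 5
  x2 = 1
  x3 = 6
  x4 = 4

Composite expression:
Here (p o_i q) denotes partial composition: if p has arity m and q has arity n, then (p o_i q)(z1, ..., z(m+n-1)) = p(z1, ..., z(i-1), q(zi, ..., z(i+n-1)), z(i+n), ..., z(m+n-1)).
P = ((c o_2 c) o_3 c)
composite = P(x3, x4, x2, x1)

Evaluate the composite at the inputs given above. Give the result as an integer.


120

(x2 ⋄ x1) = 5
(x4 ⋄ (x2 ⋄ x1)) = 20
(x3 ⋄ (x4 ⋄ (x2 ⋄ x1))) = 120


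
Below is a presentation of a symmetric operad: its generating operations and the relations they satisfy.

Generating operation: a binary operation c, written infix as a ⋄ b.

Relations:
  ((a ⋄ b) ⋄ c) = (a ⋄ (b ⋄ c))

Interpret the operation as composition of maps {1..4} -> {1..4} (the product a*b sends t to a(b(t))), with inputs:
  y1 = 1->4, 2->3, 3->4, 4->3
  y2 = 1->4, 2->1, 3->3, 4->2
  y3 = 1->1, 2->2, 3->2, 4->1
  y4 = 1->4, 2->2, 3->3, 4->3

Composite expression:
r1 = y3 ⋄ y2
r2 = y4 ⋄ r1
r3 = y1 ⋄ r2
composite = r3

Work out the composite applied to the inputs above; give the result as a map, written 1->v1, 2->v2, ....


(y3 ⋄ y2) = 1->1, 2->1, 3->2, 4->2
(y4 ⋄ (y3 ⋄ y2)) = 1->4, 2->4, 3->2, 4->2
(y1 ⋄ (y4 ⋄ (y3 ⋄ y2))) = 1->3, 2->3, 3->3, 4->3

1->3, 2->3, 3->3, 4->3


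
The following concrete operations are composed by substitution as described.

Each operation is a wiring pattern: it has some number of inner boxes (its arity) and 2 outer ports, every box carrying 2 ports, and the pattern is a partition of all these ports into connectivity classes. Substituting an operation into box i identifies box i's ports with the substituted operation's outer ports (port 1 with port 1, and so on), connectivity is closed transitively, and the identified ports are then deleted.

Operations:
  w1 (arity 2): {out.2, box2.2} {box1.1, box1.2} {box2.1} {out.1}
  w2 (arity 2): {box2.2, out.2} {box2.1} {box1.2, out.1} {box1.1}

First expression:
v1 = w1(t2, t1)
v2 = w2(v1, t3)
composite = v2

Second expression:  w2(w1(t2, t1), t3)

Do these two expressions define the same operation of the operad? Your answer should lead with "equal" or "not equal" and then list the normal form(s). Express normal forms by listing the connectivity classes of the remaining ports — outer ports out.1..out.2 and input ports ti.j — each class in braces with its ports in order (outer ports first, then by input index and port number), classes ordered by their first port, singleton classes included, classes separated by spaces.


equal; both compose to {out.1, t1.2} {out.2, t3.2} {t1.1} {t2.1, t2.2} {t3.1}


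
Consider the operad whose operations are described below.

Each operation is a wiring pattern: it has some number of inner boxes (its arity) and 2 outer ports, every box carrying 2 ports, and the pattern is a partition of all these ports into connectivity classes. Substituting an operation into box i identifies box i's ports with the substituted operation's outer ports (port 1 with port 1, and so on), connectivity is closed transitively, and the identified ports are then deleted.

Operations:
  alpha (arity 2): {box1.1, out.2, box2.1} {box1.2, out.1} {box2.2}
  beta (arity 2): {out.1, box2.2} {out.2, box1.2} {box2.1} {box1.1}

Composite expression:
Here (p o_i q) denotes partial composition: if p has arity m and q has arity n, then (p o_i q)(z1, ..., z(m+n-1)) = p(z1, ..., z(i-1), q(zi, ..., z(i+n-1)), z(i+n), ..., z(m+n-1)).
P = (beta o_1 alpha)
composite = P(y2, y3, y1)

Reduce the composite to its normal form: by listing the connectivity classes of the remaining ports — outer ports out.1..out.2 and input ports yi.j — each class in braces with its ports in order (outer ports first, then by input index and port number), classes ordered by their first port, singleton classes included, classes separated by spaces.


{out.1, y1.2} {out.2, y2.1, y3.1} {y1.1} {y2.2} {y3.2}

Reachability decides: close wires over beta-identified ports.
alpha over (y2, y3) gives {out.1, y2.2} {out.2, y2.1, y3.1} {y3.2}, out.j being that stage's outer ports
beta over (y2, y3, y1) gives {out.1, y1.2} {out.2, y2.1, y3.1} {y1.1} {y2.2} {y3.2}, out.j being that stage's outer ports


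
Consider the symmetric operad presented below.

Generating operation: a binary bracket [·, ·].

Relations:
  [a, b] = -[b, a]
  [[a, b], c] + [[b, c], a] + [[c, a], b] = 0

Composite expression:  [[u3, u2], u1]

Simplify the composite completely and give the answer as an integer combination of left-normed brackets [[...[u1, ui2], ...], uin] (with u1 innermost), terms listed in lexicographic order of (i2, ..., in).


Expand each bracket as ab - ba; the u1-initial words give the coefficients.
Composite bracket: [[u3, u2], u1]
The bracket unfolds into 4 signed words via [a, b] = ab - ba (2^2 = 4).
Coefficients come from the u1-initial words:
  from u1u2u3, sign +1: term +[[u1, u2], u3]
  from u1u3u2, sign -1: term -[[u1, u3], u2]

[[u1, u2], u3] - [[u1, u3], u2]


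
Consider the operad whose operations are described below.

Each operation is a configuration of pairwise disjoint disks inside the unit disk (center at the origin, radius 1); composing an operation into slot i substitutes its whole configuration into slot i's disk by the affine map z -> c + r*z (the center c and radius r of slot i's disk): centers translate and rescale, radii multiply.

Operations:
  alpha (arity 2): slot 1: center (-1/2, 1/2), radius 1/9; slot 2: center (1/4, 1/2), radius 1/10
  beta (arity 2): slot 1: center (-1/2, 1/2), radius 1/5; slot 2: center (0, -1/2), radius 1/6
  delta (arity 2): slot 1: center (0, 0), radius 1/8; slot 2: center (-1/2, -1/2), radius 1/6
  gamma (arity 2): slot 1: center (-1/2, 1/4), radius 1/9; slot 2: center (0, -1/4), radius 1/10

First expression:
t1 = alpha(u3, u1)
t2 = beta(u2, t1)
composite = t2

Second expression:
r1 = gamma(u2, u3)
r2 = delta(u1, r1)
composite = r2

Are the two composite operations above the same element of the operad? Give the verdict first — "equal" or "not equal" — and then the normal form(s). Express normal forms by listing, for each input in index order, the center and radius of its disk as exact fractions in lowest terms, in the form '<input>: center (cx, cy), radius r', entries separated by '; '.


not equal: they reduce to u1: center (1/24, -5/12), radius 1/60; u2: center (-1/2, 1/2), radius 1/5; u3: center (-1/12, -5/12), radius 1/54 and u1: center (0, 0), radius 1/8; u2: center (-7/12, -11/24), radius 1/54; u3: center (-1/2, -13/24), radius 1/60

In normal form, the first expression is u1: center (1/24, -5/12), radius 1/60; u2: center (-1/2, 1/2), radius 1/5; u3: center (-1/12, -5/12), radius 1/54
In normal form, the second expression is u1: center (0, 0), radius 1/8; u2: center (-7/12, -11/24), radius 1/54; u3: center (-1/2, -13/24), radius 1/60
The normal forms differ: not equal.
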